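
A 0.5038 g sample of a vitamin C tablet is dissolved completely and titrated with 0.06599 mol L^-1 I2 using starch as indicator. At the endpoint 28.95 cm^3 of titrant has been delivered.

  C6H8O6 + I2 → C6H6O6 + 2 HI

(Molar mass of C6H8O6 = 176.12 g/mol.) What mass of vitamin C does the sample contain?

n(I2) = 0.02895 L × 0.06599 mol/L = 1.910 × 10^-3 mol
n(C6H8O6) = 1.910 × 10^-3 mol (1:1 ratio)
mass of C6H8O6 = 1.910 × 10^-3 × 176.12 g/mol = 0.3365 g

0.3365 g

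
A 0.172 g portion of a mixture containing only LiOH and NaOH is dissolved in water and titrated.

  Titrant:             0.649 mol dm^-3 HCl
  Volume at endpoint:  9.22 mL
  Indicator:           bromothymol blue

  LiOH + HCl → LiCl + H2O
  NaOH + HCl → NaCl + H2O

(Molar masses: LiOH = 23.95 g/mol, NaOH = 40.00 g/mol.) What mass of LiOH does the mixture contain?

0.101 g

n(HCl) = 0.00922 × 0.649 = 5.98 × 10^-3 mol
Let x = n(LiOH), y = n(NaOH).
Titrant: 1x + 1y = 5.98 × 10^-3;  mass: 23.95x + 40.00y = 0.172
Solving, x = 4.20 × 10^-3 mol, y = 1.79 × 10^-3 mol
mass of LiOH = 4.20 × 10^-3 × 23.95 = 0.101 g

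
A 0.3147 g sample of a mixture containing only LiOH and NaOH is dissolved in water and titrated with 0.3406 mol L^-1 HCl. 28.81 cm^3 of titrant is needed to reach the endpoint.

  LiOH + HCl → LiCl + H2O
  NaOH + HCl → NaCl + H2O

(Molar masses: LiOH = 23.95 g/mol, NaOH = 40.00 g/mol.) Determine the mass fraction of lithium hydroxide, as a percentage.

n(HCl) = 0.02881 × 0.3406 = 9.813 × 10^-3 mol
Let x = n(LiOH), y = n(NaOH).
Titrant: 1x + 1y = 9.813 × 10^-3;  mass: 23.95x + 40.00y = 0.3147
Solving, x = 4.848 × 10^-3 mol, y = 4.965 × 10^-3 mol
mass of LiOH = 4.848 × 10^-3 × 23.95 = 0.1161 g
% LiOH = 0.1161 / 0.3147 × 100 = 36.89 %

36.89 %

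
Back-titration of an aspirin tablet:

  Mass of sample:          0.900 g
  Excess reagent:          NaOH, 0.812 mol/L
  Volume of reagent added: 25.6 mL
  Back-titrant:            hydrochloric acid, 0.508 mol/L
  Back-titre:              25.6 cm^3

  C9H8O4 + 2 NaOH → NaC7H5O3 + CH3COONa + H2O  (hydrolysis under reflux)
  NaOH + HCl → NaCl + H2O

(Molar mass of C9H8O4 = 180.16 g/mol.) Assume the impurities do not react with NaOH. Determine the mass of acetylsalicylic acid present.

n(NaOH) added = 0.0256 × 0.812 = 0.0208 mol
n(HCl) used in back-titration = 0.0256 × 0.508 = 0.0130 mol
n(NaOH) left over = 0.0130 mol (1:1 ratio)
n(NaOH) consumed by analyte = 0.0208 − 0.0130 = 7.78 × 10^-3 mol
From the 1:2 ratio, n(C9H8O4) = 1/2 × 7.78 × 10^-3 = 3.89 × 10^-3 mol
mass of C9H8O4 = 3.89 × 10^-3 × 180.16 = 0.701 g

0.701 g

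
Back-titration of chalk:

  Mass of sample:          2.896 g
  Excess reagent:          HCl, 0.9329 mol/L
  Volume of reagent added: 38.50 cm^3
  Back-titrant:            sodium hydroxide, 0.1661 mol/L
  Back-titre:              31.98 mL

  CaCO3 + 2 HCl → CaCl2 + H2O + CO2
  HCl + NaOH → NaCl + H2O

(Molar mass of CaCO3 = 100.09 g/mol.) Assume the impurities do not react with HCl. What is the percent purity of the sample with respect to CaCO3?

n(HCl) added = 0.03850 × 0.9329 = 0.03592 mol
n(NaOH) used in back-titration = 0.03198 × 0.1661 = 5.312 × 10^-3 mol
n(HCl) left over = 5.312 × 10^-3 mol (1:1 ratio)
n(HCl) consumed by analyte = 0.03592 − 5.312 × 10^-3 = 0.03060 mol
From the 1:2 ratio, n(CaCO3) = 1/2 × 0.03060 = 0.01530 mol
mass of CaCO3 = 0.01530 × 100.09 = 1.532 g
% CaCO3 = 1.532 / 2.896 × 100 = 52.89 %

52.89 %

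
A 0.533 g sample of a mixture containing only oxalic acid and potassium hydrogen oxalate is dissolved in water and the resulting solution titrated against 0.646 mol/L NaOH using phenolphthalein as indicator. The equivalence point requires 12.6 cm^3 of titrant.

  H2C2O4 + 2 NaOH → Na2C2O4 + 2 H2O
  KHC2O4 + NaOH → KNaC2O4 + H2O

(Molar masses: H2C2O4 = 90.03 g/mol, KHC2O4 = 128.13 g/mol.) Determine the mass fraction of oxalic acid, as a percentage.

51.8 %

n(NaOH) = 0.0126 × 0.646 = 8.14 × 10^-3 mol
Let x = n(H2C2O4), y = n(KHC2O4).
Titrant: 2x + 1y = 8.14 × 10^-3;  mass: 90.03x + 128.13y = 0.533
Solving, x = 3.07 × 10^-3 mol, y = 2.00 × 10^-3 mol
mass of H2C2O4 = 3.07 × 10^-3 × 90.03 = 0.276 g
% H2C2O4 = 0.276 / 0.533 × 100 = 51.8 %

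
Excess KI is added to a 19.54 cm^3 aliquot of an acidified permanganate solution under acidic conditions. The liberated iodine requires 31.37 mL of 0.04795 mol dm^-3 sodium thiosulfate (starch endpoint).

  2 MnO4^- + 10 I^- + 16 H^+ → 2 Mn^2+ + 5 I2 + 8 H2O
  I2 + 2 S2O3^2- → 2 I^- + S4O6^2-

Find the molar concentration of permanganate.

n(S2O3^2-) = 0.03137 × 0.04795 = 1.504 × 10^-3 mol
n(I2) = n(S2O3^2-)/2 = 7.521 × 10^-4 mol
From the 2:5 ratio, n(MnO4^-) in the aliquot = 2/5 × 7.521 × 10^-4 = 3.008 × 10^-4 mol
[MnO4^-] = 3.008 × 10^-4 / 0.01954 = 0.01540 mol/L

0.01540 mol/L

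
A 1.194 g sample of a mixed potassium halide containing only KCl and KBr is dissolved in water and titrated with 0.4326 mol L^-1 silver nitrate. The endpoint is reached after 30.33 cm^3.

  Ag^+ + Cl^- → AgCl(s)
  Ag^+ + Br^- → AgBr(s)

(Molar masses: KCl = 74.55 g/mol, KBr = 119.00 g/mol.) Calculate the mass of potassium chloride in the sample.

n(AgNO3) = 0.03033 × 0.4326 = 0.01312 mol
Let x = n(KCl), y = n(KBr).
Titrant: 1x + 1y = 0.01312;  mass: 74.55x + 119.00y = 1.194
Solving, x = 8.265 × 10^-3 mol, y = 4.856 × 10^-3 mol
mass of KCl = 8.265 × 10^-3 × 74.55 = 0.6161 g

0.6161 g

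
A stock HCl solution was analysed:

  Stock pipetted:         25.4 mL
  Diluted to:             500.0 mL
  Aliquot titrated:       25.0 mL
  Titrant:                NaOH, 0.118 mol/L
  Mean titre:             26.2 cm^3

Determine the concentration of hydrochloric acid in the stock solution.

HCl + NaOH → NaCl + H2O
n(NaOH) = 0.0262 × 0.118 = 3.09 × 10^-3 mol
n(HCl) in the aliquot = 3.09 × 10^-3 mol (1:1 ratio)
[HCl]_dilute = 3.09 × 10^-3 / 0.0250 = 0.124 mol/L
Dilution factor = 500.0 / 25.4 = 19.69
[HCl]_stock = 0.124 × 19.69 = 2.43 mol/L

2.43 mol/L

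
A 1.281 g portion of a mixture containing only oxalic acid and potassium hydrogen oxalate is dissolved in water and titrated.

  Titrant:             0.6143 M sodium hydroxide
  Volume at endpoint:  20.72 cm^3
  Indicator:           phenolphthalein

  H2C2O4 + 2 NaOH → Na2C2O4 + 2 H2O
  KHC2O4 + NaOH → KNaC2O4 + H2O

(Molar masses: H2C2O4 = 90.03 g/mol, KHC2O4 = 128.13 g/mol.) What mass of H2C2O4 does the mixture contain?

0.1895 g

n(NaOH) = 0.02072 × 0.6143 = 0.01273 mol
Let x = n(H2C2O4), y = n(KHC2O4).
Titrant: 2x + 1y = 0.01273;  mass: 90.03x + 128.13y = 1.281
Solving, x = 2.105 × 10^-3 mol, y = 8.519 × 10^-3 mol
mass of H2C2O4 = 2.105 × 10^-3 × 90.03 = 0.1895 g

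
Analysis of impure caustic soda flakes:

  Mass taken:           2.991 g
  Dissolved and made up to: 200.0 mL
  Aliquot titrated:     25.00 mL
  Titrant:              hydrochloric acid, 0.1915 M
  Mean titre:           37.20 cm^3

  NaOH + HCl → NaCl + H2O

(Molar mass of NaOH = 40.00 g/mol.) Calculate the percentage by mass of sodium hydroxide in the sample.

76.22 %

n(HCl) per titration = 0.03720 × 0.1915 = 7.124 × 10^-3 mol
n(NaOH) in each aliquot = 7.124 × 10^-3 mol (1:1 ratio)
n(NaOH) in the whole flask = 7.124 × 10^-3 × 200.0/25.00 = 0.05699 mol
mass of NaOH = 0.05699 × 40.00 = 2.280 g
% NaOH = 2.280 / 2.991 × 100 = 76.22 %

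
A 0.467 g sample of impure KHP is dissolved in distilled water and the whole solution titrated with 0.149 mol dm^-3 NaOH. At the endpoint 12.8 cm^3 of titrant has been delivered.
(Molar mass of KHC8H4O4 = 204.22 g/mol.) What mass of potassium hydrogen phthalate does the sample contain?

0.389 g

KHC8H4O4 + NaOH → KNaC8H4O4 + H2O
n(NaOH) = 0.0128 L × 0.149 mol/L = 1.91 × 10^-3 mol
n(KHC8H4O4) = 1.91 × 10^-3 mol (1:1 ratio)
mass of KHC8H4O4 = 1.91 × 10^-3 × 204.22 g/mol = 0.389 g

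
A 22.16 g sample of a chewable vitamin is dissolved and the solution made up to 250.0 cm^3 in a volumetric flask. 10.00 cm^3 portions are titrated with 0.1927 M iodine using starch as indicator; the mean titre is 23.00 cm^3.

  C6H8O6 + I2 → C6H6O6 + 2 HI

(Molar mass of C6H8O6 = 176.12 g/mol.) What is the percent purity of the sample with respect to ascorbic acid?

88.06 %

n(I2) per titration = 0.02300 × 0.1927 = 4.432 × 10^-3 mol
n(C6H8O6) in each aliquot = 4.432 × 10^-3 mol (1:1 ratio)
n(C6H8O6) in the whole flask = 4.432 × 10^-3 × 250.0/10.00 = 0.1108 mol
mass of C6H8O6 = 0.1108 × 176.12 = 19.51 g
% C6H8O6 = 19.51 / 22.16 × 100 = 88.06 %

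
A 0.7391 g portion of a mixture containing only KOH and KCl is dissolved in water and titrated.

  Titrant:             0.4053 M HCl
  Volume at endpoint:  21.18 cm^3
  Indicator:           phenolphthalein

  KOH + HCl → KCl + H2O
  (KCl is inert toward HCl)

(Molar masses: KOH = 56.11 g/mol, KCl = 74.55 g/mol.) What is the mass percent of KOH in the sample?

n(HCl) = 0.02118 × 0.4053 = 8.584 × 10^-3 mol
Let x = n(KOH), y = n(KCl).
Titrant: 1x = 8.584 × 10^-3;  mass: 56.11x + 74.55y = 0.7391
Solving, x = 8.584 × 10^-3 mol, y = 3.453 × 10^-3 mol
mass of KOH = 8.584 × 10^-3 × 56.11 = 0.4817 g
% KOH = 0.4817 / 0.7391 × 100 = 65.17 %

65.17 %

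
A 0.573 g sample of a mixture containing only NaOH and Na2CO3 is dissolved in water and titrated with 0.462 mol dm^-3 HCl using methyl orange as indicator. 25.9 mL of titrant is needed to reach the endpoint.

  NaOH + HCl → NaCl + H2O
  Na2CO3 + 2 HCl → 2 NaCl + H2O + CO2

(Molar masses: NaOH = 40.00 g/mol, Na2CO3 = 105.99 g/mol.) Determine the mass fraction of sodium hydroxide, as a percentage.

n(HCl) = 0.0259 × 0.462 = 0.0120 mol
Let x = n(NaOH), y = n(Na2CO3).
Titrant: 1x + 2y = 0.0120;  mass: 40.00x + 105.99y = 0.573
Solving, x = 4.70 × 10^-3 mol, y = 3.63 × 10^-3 mol
mass of NaOH = 4.70 × 10^-3 × 40.00 = 0.188 g
% NaOH = 0.188 / 0.573 × 100 = 32.8 %

32.8 %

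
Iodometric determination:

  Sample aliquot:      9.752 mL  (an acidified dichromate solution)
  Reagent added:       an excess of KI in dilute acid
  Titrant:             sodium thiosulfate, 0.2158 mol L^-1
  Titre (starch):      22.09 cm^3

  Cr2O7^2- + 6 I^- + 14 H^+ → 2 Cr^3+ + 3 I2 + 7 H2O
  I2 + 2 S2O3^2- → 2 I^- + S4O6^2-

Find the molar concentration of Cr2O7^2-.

n(S2O3^2-) = 0.02209 × 0.2158 = 4.767 × 10^-3 mol
n(I2) = n(S2O3^2-)/2 = 2.384 × 10^-3 mol
From the 1:3 ratio, n(Cr2O7^2-) in the aliquot = 1/3 × 2.384 × 10^-3 = 7.945 × 10^-4 mol
[Cr2O7^2-] = 7.945 × 10^-4 / 0.009752 = 0.08147 mol/L

0.08147 mol/L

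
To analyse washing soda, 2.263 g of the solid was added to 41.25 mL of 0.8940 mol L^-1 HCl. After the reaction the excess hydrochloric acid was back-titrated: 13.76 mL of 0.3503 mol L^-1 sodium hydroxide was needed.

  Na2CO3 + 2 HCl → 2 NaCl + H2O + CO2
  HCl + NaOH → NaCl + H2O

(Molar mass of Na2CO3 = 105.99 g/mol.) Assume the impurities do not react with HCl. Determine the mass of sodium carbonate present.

n(HCl) added = 0.04125 × 0.8940 = 0.03688 mol
n(NaOH) used in back-titration = 0.01376 × 0.3503 = 4.820 × 10^-3 mol
n(HCl) left over = 4.820 × 10^-3 mol (1:1 ratio)
n(HCl) consumed by analyte = 0.03688 − 4.820 × 10^-3 = 0.03206 mol
From the 1:2 ratio, n(Na2CO3) = 1/2 × 0.03206 = 0.01603 mol
mass of Na2CO3 = 0.01603 × 105.99 = 1.699 g

1.699 g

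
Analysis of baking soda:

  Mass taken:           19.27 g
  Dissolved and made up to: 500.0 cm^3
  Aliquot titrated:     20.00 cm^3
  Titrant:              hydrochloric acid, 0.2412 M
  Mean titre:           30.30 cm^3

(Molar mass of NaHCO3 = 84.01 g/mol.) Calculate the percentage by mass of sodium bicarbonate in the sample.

NaHCO3 + HCl → NaCl + H2O + CO2
n(HCl) per titration = 0.03030 × 0.2412 = 7.308 × 10^-3 mol
n(NaHCO3) in each aliquot = 7.308 × 10^-3 mol (1:1 ratio)
n(NaHCO3) in the whole flask = 7.308 × 10^-3 × 500.0/20.00 = 0.1827 mol
mass of NaHCO3 = 0.1827 × 84.01 = 15.35 g
% NaHCO3 = 15.35 / 19.27 × 100 = 79.65 %

79.65 %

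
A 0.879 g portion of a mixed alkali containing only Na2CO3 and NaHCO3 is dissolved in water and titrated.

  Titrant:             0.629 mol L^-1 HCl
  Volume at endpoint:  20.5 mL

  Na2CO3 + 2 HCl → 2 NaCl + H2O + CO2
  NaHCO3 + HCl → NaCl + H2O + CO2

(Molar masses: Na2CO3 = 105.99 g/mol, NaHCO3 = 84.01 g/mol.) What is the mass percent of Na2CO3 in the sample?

39.7 %

n(HCl) = 0.0205 × 0.629 = 0.0129 mol
Let x = n(Na2CO3), y = n(NaHCO3).
Titrant: 2x + 1y = 0.0129;  mass: 105.99x + 84.01y = 0.879
Solving, x = 3.29 × 10^-3 mol, y = 6.31 × 10^-3 mol
mass of Na2CO3 = 3.29 × 10^-3 × 105.99 = 0.349 g
% Na2CO3 = 0.349 / 0.879 × 100 = 39.7 %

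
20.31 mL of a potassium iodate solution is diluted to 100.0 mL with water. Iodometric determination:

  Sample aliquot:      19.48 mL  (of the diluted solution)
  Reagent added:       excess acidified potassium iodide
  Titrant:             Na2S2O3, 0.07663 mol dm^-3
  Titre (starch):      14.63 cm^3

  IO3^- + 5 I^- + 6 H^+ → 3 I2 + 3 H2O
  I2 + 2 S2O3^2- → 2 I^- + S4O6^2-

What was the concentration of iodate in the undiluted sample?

n(S2O3^2-) = 0.01463 × 0.07663 = 1.121 × 10^-3 mol
n(I2) = n(S2O3^2-)/2 = 5.605 × 10^-4 mol
From the 1:3 ratio, n(IO3^-) in the aliquot = 1/3 × 5.605 × 10^-4 = 1.868 × 10^-4 mol
[IO3^-]_dilute = 1.868 × 10^-4 / 0.01948 = 0.009592 mol/L
[IO3^-]_original = 0.009592 × 100.0/20.31 = 0.04723 mol/L

0.04723 mol/L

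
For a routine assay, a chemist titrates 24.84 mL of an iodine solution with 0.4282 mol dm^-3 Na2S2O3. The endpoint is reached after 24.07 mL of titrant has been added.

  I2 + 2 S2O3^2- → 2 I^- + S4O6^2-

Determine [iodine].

n(Na2S2O3) = 0.02407 L × 0.4282 mol/L = 0.01031 mol
From the 1:2 mole ratio, n(I2) = 1/2 × 0.01031 = 5.153 × 10^-3 mol
[I2] = 5.153 × 10^-3 mol / 0.02484 L = 0.2075 mol/L

0.2075 mol/L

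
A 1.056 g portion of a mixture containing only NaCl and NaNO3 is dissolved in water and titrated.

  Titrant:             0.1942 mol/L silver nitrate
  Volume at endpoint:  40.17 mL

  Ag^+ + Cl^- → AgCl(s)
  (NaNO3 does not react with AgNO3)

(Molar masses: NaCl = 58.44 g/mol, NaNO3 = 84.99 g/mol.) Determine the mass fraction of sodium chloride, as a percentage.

43.17 %

n(AgNO3) = 0.04017 × 0.1942 = 7.801 × 10^-3 mol
Let x = n(NaCl), y = n(NaNO3).
Titrant: 1x = 7.801 × 10^-3;  mass: 58.44x + 84.99y = 1.056
Solving, x = 7.801 × 10^-3 mol, y = 7.061 × 10^-3 mol
mass of NaCl = 7.801 × 10^-3 × 58.44 = 0.4559 g
% NaCl = 0.4559 / 1.056 × 100 = 43.17 %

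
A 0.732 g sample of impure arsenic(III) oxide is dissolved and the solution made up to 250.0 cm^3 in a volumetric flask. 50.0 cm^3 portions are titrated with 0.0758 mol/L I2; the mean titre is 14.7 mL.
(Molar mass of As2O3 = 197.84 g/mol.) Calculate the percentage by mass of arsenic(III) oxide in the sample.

As2O3 + 2 I2 + 2 H2O → As2O5 + 4 HI
n(I2) per titration = 0.0147 × 0.0758 = 1.11 × 10^-3 mol
From the 1:2 ratio, n(As2O3) in each aliquot = 1/2 × 1.11 × 10^-3 = 5.57 × 10^-4 mol
n(As2O3) in the whole flask = 5.57 × 10^-4 × 250.0/50.0 = 2.79 × 10^-3 mol
mass of As2O3 = 2.79 × 10^-3 × 197.84 = 0.551 g
% As2O3 = 0.551 / 0.732 × 100 = 75.3 %

75.3 %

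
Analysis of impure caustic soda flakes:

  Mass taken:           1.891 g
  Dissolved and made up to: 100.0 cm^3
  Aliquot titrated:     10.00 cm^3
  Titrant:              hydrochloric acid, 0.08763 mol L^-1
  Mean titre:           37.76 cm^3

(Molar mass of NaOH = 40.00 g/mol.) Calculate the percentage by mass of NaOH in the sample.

NaOH + HCl → NaCl + H2O
n(HCl) per titration = 0.03776 × 0.08763 = 3.309 × 10^-3 mol
n(NaOH) in each aliquot = 3.309 × 10^-3 mol (1:1 ratio)
n(NaOH) in the whole flask = 3.309 × 10^-3 × 100.0/10.00 = 0.03309 mol
mass of NaOH = 0.03309 × 40.00 = 1.324 g
% NaOH = 1.324 / 1.891 × 100 = 69.99 %

69.99 %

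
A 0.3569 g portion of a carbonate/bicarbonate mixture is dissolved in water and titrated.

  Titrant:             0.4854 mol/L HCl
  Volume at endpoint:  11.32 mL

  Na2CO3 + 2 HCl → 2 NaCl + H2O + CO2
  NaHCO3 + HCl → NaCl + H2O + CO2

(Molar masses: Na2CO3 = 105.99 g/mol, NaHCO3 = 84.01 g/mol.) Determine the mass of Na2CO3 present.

n(HCl) = 0.01132 × 0.4854 = 5.495 × 10^-3 mol
Let x = n(Na2CO3), y = n(NaHCO3).
Titrant: 2x + 1y = 5.495 × 10^-3;  mass: 105.99x + 84.01y = 0.3569
Solving, x = 1.688 × 10^-3 mol, y = 2.119 × 10^-3 mol
mass of Na2CO3 = 1.688 × 10^-3 × 105.99 = 0.1789 g

0.1789 g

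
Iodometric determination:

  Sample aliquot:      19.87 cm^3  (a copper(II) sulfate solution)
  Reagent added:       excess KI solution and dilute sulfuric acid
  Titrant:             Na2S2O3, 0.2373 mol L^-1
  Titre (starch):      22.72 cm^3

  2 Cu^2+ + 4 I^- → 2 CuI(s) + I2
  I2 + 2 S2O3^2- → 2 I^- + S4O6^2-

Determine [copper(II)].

n(S2O3^2-) = 0.02272 × 0.2373 = 5.391 × 10^-3 mol
n(I2) = n(S2O3^2-)/2 = 2.696 × 10^-3 mol
From the 2:1 ratio, n(Cu2+) in the aliquot = 2/1 × 2.696 × 10^-3 = 5.391 × 10^-3 mol
[Cu2+] = 5.391 × 10^-3 / 0.01987 = 0.2713 mol/L

0.2713 mol/L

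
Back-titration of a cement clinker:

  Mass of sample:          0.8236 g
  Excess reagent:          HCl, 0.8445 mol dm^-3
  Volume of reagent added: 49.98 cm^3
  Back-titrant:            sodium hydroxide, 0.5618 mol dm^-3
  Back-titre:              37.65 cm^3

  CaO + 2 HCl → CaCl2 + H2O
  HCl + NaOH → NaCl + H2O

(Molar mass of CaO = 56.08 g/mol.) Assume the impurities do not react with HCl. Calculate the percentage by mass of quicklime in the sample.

71.69 %

n(HCl) added = 0.04998 × 0.8445 = 0.04221 mol
n(NaOH) used in back-titration = 0.03765 × 0.5618 = 0.02115 mol
n(HCl) left over = 0.02115 mol (1:1 ratio)
n(HCl) consumed by analyte = 0.04221 − 0.02115 = 0.02106 mol
From the 1:2 ratio, n(CaO) = 1/2 × 0.02106 = 0.01053 mol
mass of CaO = 0.01053 × 56.08 = 0.5904 g
% CaO = 0.5904 / 0.8236 × 100 = 71.69 %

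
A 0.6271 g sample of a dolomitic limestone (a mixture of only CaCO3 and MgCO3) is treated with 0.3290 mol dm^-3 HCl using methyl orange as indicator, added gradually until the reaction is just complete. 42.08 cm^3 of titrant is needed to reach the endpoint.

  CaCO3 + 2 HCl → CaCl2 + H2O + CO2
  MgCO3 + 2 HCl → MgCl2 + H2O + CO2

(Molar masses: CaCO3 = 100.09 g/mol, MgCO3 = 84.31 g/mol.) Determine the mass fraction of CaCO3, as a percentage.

43.99 %

n(HCl) = 0.04208 × 0.3290 = 0.01384 mol
Let x = n(CaCO3), y = n(MgCO3).
Titrant: 2x + 2y = 0.01384;  mass: 100.09x + 84.31y = 0.6271
Solving, x = 2.756 × 10^-3 mol, y = 4.166 × 10^-3 mol
mass of CaCO3 = 2.756 × 10^-3 × 100.09 = 0.2759 g
% CaCO3 = 0.2759 / 0.6271 × 100 = 43.99 %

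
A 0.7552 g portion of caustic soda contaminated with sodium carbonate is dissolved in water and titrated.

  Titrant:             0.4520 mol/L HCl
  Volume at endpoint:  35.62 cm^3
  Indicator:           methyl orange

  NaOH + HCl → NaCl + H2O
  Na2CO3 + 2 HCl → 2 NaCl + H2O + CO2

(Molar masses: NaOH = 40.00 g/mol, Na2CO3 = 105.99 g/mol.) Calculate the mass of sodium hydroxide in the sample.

0.3018 g

n(HCl) = 0.03562 × 0.4520 = 0.01610 mol
Let x = n(NaOH), y = n(Na2CO3).
Titrant: 1x + 2y = 0.01610;  mass: 40.00x + 105.99y = 0.7552
Solving, x = 7.544 × 10^-3 mol, y = 4.278 × 10^-3 mol
mass of NaOH = 7.544 × 10^-3 × 40.00 = 0.3018 g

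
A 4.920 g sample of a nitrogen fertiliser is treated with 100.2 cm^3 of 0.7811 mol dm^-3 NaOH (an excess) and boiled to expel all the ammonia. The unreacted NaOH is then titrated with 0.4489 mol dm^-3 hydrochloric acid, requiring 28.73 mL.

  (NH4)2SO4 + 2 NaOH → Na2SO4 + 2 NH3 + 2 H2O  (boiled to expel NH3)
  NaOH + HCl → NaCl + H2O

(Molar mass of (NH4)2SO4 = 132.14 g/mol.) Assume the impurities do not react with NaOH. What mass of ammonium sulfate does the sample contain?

n(NaOH) added = 0.1002 × 0.7811 = 0.07827 mol
n(HCl) used in back-titration = 0.02873 × 0.4489 = 0.01290 mol
n(NaOH) left over = 0.01290 mol (1:1 ratio)
n(NaOH) consumed by analyte = 0.07827 − 0.01290 = 0.06537 mol
From the 1:2 ratio, n((NH4)2SO4) = 1/2 × 0.06537 = 0.03268 mol
mass of (NH4)2SO4 = 0.03268 × 132.14 = 4.319 g

4.319 g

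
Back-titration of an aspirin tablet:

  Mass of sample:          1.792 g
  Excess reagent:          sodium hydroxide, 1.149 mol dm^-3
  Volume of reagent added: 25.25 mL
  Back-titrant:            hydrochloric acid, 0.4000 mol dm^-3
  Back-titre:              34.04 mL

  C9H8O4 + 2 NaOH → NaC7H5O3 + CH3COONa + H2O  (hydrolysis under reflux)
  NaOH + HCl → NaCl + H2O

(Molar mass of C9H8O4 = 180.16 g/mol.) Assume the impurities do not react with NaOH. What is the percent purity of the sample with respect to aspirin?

77.39 %

n(NaOH) added = 0.02525 × 1.149 = 0.02901 mol
n(HCl) used in back-titration = 0.03404 × 0.4000 = 0.01362 mol
n(NaOH) left over = 0.01362 mol (1:1 ratio)
n(NaOH) consumed by analyte = 0.02901 − 0.01362 = 0.01540 mol
From the 1:2 ratio, n(C9H8O4) = 1/2 × 0.01540 = 7.698 × 10^-3 mol
mass of C9H8O4 = 7.698 × 10^-3 × 180.16 = 1.387 g
% C9H8O4 = 1.387 / 1.792 × 100 = 77.39 %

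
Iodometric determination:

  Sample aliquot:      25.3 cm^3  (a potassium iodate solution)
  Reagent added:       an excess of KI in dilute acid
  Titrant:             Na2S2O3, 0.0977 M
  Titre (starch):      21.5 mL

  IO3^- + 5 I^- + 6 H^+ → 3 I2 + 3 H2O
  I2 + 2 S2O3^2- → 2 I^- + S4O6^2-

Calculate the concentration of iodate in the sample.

0.0138 M

n(S2O3^2-) = 0.0215 × 0.0977 = 2.10 × 10^-3 mol
n(I2) = n(S2O3^2-)/2 = 1.05 × 10^-3 mol
From the 1:3 ratio, n(IO3^-) in the aliquot = 1/3 × 1.05 × 10^-3 = 3.50 × 10^-4 mol
[IO3^-] = 3.50 × 10^-4 / 0.0253 = 0.0138 mol/L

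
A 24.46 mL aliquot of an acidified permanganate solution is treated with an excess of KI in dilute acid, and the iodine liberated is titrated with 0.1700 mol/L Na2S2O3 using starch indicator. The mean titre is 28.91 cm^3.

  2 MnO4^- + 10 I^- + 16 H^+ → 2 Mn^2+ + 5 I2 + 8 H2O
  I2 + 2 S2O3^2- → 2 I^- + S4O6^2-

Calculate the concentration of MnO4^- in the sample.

0.04019 mol/L

n(S2O3^2-) = 0.02891 × 0.1700 = 4.915 × 10^-3 mol
n(I2) = n(S2O3^2-)/2 = 2.457 × 10^-3 mol
From the 2:5 ratio, n(MnO4^-) in the aliquot = 2/5 × 2.457 × 10^-3 = 9.829 × 10^-4 mol
[MnO4^-] = 9.829 × 10^-4 / 0.02446 = 0.04019 mol/L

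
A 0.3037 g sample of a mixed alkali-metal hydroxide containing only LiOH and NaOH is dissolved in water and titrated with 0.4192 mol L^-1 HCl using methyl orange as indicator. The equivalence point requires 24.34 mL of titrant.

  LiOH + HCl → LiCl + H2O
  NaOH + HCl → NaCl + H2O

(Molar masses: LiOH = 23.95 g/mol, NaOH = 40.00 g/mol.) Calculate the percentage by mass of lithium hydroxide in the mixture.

n(HCl) = 0.02434 × 0.4192 = 0.01020 mol
Let x = n(LiOH), y = n(NaOH).
Titrant: 1x + 1y = 0.01020;  mass: 23.95x + 40.00y = 0.3037
Solving, x = 6.507 × 10^-3 mol, y = 3.697 × 10^-3 mol
mass of LiOH = 6.507 × 10^-3 × 23.95 = 0.1558 g
% LiOH = 0.1558 / 0.3037 × 100 = 51.31 %

51.31 %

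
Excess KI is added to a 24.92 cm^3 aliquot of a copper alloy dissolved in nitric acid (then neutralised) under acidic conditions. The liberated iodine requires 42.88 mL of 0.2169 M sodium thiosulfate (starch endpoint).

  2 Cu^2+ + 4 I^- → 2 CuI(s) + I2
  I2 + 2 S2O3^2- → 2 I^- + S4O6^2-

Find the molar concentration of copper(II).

0.3732 M

n(S2O3^2-) = 0.04288 × 0.2169 = 9.301 × 10^-3 mol
n(I2) = n(S2O3^2-)/2 = 4.650 × 10^-3 mol
From the 2:1 ratio, n(Cu2+) in the aliquot = 2/1 × 4.650 × 10^-3 = 9.301 × 10^-3 mol
[Cu2+] = 9.301 × 10^-3 / 0.02492 = 0.3732 mol/L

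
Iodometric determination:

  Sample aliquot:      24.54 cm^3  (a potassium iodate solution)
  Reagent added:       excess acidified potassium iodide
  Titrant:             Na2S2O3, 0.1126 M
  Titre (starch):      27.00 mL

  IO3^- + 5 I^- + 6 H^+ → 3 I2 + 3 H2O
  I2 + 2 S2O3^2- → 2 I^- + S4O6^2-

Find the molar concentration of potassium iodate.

n(S2O3^2-) = 0.02700 × 0.1126 = 3.040 × 10^-3 mol
n(I2) = n(S2O3^2-)/2 = 1.520 × 10^-3 mol
From the 1:3 ratio, n(IO3^-) in the aliquot = 1/3 × 1.520 × 10^-3 = 5.067 × 10^-4 mol
[IO3^-] = 5.067 × 10^-4 / 0.02454 = 0.02065 mol/L

0.02065 M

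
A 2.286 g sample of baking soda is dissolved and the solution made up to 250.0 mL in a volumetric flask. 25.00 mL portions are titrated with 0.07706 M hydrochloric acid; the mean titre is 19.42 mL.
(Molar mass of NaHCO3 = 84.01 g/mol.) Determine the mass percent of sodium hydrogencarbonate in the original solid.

55.00 %

NaHCO3 + HCl → NaCl + H2O + CO2
n(HCl) per titration = 0.01942 × 0.07706 = 1.497 × 10^-3 mol
n(NaHCO3) in each aliquot = 1.497 × 10^-3 mol (1:1 ratio)
n(NaHCO3) in the whole flask = 1.497 × 10^-3 × 250.0/25.00 = 0.01497 mol
mass of NaHCO3 = 0.01497 × 84.01 = 1.257 g
% NaHCO3 = 1.257 / 2.286 × 100 = 55.00 %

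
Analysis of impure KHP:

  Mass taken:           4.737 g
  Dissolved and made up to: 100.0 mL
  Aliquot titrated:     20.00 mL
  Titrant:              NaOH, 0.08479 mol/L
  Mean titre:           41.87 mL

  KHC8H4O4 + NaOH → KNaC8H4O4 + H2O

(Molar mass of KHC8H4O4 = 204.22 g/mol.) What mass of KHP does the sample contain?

n(NaOH) per titration = 0.04187 × 0.08479 = 3.550 × 10^-3 mol
n(KHC8H4O4) in each aliquot = 3.550 × 10^-3 mol (1:1 ratio)
n(KHC8H4O4) in the whole flask = 3.550 × 10^-3 × 100.0/20.00 = 0.01775 mol
mass of KHC8H4O4 = 0.01775 × 204.22 = 3.625 g

3.625 g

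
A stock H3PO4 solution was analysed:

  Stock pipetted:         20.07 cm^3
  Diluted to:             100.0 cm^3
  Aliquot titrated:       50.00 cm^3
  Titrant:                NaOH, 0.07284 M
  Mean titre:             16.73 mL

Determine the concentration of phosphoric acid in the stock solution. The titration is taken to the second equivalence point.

0.06072 M

H3PO4 + 2 NaOH → Na2HPO4 + 2 H2O
n(NaOH) = 0.01673 × 0.07284 = 1.219 × 10^-3 mol
From the 1:2 ratio, n(H3PO4) in the aliquot = 1/2 × 1.219 × 10^-3 = 6.093 × 10^-4 mol
[H3PO4]_dilute = 6.093 × 10^-4 / 0.05000 = 0.01219 mol/L
Dilution factor = 100.0 / 20.07 = 4.983
[H3PO4]_stock = 0.01219 × 4.983 = 0.06072 mol/L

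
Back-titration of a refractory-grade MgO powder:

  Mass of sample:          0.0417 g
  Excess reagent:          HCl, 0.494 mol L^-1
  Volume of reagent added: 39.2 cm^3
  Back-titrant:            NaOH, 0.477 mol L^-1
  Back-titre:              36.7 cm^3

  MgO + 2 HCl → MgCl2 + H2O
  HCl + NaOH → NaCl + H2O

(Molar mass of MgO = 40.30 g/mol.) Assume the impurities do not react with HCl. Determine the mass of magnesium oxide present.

n(HCl) added = 0.0392 × 0.494 = 0.0194 mol
n(NaOH) used in back-titration = 0.0367 × 0.477 = 0.0175 mol
n(HCl) left over = 0.0175 mol (1:1 ratio)
n(HCl) consumed by analyte = 0.0194 − 0.0175 = 1.86 × 10^-3 mol
From the 1:2 ratio, n(MgO) = 1/2 × 1.86 × 10^-3 = 9.29 × 10^-4 mol
mass of MgO = 9.29 × 10^-4 × 40.30 = 0.0375 g

0.0375 g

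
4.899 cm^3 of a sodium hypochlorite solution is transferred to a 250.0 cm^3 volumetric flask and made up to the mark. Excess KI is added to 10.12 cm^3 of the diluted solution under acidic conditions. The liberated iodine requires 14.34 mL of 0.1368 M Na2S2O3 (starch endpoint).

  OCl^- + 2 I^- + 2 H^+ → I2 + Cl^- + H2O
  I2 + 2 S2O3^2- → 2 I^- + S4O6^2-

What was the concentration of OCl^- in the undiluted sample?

4.946 M

n(S2O3^2-) = 0.01434 × 0.1368 = 1.962 × 10^-3 mol
n(I2) = n(S2O3^2-)/2 = 9.809 × 10^-4 mol
n(OCl^-) in the aliquot = 9.809 × 10^-4 mol (1:1 ratio)
[OCl^-]_dilute = 9.809 × 10^-4 / 0.01012 = 0.09692 mol/L
[OCl^-]_original = 0.09692 × 250.0/4.899 = 4.946 mol/L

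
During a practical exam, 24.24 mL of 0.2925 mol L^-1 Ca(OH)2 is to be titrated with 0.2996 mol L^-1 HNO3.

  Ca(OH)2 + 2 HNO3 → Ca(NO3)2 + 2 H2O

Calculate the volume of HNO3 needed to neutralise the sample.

47.33 mL

n(Ca(OH)2) = 0.02424 L × 0.2925 mol/L = 7.090 × 10^-3 mol
From the 2:1 stoichiometry, n(HNO3) = 2/1 × 7.090 × 10^-3 = 0.01418 mol
V(HNO3) = 0.01418 mol / 0.2996 mol/L = 0.04733 L = 47.33 mL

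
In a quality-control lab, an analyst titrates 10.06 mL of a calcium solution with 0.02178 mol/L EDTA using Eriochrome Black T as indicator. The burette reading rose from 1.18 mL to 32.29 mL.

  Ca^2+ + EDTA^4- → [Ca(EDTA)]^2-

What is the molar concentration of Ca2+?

0.06735 mol/L

n(EDTA) = 0.03111 L × 0.02178 mol/L = 6.776 × 10^-4 mol
n(Ca2+) = 6.776 × 10^-4 mol (1:1 mole ratio)
[Ca2+] = 6.776 × 10^-4 mol / 0.01006 L = 0.06735 mol/L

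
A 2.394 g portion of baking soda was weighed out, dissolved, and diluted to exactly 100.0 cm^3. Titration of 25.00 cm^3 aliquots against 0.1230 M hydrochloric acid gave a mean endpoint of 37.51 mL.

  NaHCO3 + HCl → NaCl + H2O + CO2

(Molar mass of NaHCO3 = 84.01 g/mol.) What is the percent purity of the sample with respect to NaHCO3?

64.76 %

n(HCl) per titration = 0.03751 × 0.1230 = 4.614 × 10^-3 mol
n(NaHCO3) in each aliquot = 4.614 × 10^-3 mol (1:1 ratio)
n(NaHCO3) in the whole flask = 4.614 × 10^-3 × 100.0/25.00 = 0.01845 mol
mass of NaHCO3 = 0.01845 × 84.01 = 1.550 g
% NaHCO3 = 1.550 / 2.394 × 100 = 64.76 %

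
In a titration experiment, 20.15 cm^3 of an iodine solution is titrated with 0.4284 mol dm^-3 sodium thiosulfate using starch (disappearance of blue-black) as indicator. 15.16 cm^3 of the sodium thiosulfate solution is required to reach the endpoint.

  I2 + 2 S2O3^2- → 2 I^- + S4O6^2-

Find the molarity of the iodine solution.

n(Na2S2O3) = 0.01516 L × 0.4284 mol/L = 6.495 × 10^-3 mol
From the 1:2 mole ratio, n(I2) = 1/2 × 6.495 × 10^-3 = 3.247 × 10^-3 mol
[I2] = 3.247 × 10^-3 mol / 0.02015 L = 0.1612 mol/L

0.1612 mol/L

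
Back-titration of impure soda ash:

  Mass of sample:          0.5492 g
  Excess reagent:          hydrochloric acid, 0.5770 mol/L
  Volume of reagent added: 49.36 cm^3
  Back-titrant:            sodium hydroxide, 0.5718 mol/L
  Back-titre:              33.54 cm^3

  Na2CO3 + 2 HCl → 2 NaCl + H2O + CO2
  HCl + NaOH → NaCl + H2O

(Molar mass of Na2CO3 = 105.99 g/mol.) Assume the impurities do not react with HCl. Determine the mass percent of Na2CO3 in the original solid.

89.76 %

n(HCl) added = 0.04936 × 0.5770 = 0.02848 mol
n(NaOH) used in back-titration = 0.03354 × 0.5718 = 0.01918 mol
n(HCl) left over = 0.01918 mol (1:1 ratio)
n(HCl) consumed by analyte = 0.02848 − 0.01918 = 9.303 × 10^-3 mol
From the 1:2 ratio, n(Na2CO3) = 1/2 × 9.303 × 10^-3 = 4.651 × 10^-3 mol
mass of Na2CO3 = 4.651 × 10^-3 × 105.99 = 0.4930 g
% Na2CO3 = 0.4930 / 0.5492 × 100 = 89.76 %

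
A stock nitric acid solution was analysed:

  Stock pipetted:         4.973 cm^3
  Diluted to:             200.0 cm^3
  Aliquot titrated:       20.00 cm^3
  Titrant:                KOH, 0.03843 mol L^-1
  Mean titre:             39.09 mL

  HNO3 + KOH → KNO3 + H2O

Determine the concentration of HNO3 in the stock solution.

3.021 mol/L

n(KOH) = 0.03909 × 0.03843 = 1.502 × 10^-3 mol
n(HNO3) in the aliquot = 1.502 × 10^-3 mol (1:1 ratio)
[HNO3]_dilute = 1.502 × 10^-3 / 0.02000 = 0.07511 mol/L
Dilution factor = 200.0 / 4.973 = 40.22
[HNO3]_stock = 0.07511 × 40.22 = 3.021 mol/L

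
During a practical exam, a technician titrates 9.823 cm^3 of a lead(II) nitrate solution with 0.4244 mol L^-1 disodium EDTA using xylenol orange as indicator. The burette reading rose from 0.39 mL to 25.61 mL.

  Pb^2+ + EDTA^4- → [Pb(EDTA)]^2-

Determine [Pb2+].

1.090 mol/L

n(EDTA) = 0.02522 L × 0.4244 mol/L = 0.01070 mol
n(Pb2+) = 0.01070 mol (1:1 mole ratio)
[Pb2+] = 0.01070 mol / 0.009823 L = 1.090 mol/L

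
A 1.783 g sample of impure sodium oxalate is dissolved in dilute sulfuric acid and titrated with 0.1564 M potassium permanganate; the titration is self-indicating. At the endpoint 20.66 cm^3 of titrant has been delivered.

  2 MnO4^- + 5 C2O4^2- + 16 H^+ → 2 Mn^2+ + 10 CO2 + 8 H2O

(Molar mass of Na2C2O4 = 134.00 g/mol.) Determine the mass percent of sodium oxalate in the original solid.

60.71 %

n(KMnO4) = 0.02066 L × 0.1564 mol/L = 3.231 × 10^-3 mol
From the 5:2 ratio, n(Na2C2O4) = 5/2 × 3.231 × 10^-3 = 8.078 × 10^-3 mol
mass of Na2C2O4 = 8.078 × 10^-3 × 134.00 g/mol = 1.082 g
% Na2C2O4 = 1.082 / 1.783 × 100 = 60.71 %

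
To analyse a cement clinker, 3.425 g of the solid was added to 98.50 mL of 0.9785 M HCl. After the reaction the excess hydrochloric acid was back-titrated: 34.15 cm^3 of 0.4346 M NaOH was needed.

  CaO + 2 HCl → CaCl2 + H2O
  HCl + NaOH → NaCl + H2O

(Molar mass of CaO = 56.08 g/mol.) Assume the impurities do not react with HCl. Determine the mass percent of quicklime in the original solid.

n(HCl) added = 0.09850 × 0.9785 = 0.09638 mol
n(NaOH) used in back-titration = 0.03415 × 0.4346 = 0.01484 mol
n(HCl) left over = 0.01484 mol (1:1 ratio)
n(HCl) consumed by analyte = 0.09638 − 0.01484 = 0.08154 mol
From the 1:2 ratio, n(CaO) = 1/2 × 0.08154 = 0.04077 mol
mass of CaO = 0.04077 × 56.08 = 2.286 g
% CaO = 2.286 / 3.425 × 100 = 66.76 %

66.76 %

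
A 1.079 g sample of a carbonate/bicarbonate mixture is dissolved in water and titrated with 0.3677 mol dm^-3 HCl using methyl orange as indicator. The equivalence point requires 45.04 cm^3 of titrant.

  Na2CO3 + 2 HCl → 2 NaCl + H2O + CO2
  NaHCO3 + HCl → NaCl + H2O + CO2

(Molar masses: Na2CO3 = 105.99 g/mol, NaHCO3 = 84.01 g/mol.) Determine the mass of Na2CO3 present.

n(HCl) = 0.04504 × 0.3677 = 0.01656 mol
Let x = n(Na2CO3), y = n(NaHCO3).
Titrant: 2x + 1y = 0.01656;  mass: 105.99x + 84.01y = 1.079
Solving, x = 5.035 × 10^-3 mol, y = 6.492 × 10^-3 mol
mass of Na2CO3 = 5.035 × 10^-3 × 105.99 = 0.5336 g

0.5336 g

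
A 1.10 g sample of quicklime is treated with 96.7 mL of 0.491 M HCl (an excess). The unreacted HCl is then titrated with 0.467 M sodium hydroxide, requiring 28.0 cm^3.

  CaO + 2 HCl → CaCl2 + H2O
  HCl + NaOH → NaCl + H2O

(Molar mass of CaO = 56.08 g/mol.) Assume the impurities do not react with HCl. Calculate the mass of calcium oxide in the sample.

n(HCl) added = 0.0967 × 0.491 = 0.0475 mol
n(NaOH) used in back-titration = 0.0280 × 0.467 = 0.0131 mol
n(HCl) left over = 0.0131 mol (1:1 ratio)
n(HCl) consumed by analyte = 0.0475 − 0.0131 = 0.0344 mol
From the 1:2 ratio, n(CaO) = 1/2 × 0.0344 = 0.0172 mol
mass of CaO = 0.0172 × 56.08 = 0.965 g

0.965 g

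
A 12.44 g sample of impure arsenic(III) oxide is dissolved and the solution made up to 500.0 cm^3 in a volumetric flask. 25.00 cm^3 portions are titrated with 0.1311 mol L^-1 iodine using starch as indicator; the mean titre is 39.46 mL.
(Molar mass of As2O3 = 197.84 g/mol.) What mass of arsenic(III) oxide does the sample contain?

10.23 g

As2O3 + 2 I2 + 2 H2O → As2O5 + 4 HI
n(I2) per titration = 0.03946 × 0.1311 = 5.173 × 10^-3 mol
From the 1:2 ratio, n(As2O3) in each aliquot = 1/2 × 5.173 × 10^-3 = 2.587 × 10^-3 mol
n(As2O3) in the whole flask = 2.587 × 10^-3 × 500.0/25.00 = 0.05173 mol
mass of As2O3 = 0.05173 × 197.84 = 10.23 g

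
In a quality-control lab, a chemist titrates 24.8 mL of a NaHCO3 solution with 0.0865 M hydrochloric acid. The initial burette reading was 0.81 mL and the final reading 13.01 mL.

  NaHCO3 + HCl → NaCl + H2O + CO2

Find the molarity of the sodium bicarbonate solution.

n(HCl) = 0.0122 L × 0.0865 mol/L = 1.06 × 10^-3 mol
n(NaHCO3) = 1.06 × 10^-3 mol (1:1 mole ratio)
[NaHCO3] = 1.06 × 10^-3 mol / 0.0248 L = 0.0426 mol/L

0.0426 M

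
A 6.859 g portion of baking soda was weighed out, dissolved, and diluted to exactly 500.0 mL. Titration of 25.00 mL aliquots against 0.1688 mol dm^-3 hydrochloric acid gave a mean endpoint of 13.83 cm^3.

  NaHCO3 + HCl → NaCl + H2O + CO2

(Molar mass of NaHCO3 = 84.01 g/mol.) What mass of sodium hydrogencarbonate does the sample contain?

3.922 g

n(HCl) per titration = 0.01383 × 0.1688 = 2.335 × 10^-3 mol
n(NaHCO3) in each aliquot = 2.335 × 10^-3 mol (1:1 ratio)
n(NaHCO3) in the whole flask = 2.335 × 10^-3 × 500.0/25.00 = 0.04669 mol
mass of NaHCO3 = 0.04669 × 84.01 = 3.922 g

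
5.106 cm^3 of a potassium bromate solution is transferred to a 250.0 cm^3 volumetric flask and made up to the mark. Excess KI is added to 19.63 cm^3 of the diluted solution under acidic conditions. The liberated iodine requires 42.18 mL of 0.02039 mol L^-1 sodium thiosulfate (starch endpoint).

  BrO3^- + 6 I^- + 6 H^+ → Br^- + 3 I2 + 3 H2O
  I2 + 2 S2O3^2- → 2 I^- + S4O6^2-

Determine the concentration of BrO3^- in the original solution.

0.3575 mol/L

n(S2O3^2-) = 0.04218 × 0.02039 = 8.601 × 10^-4 mol
n(I2) = n(S2O3^2-)/2 = 4.300 × 10^-4 mol
From the 1:3 ratio, n(BrO3^-) in the aliquot = 1/3 × 4.300 × 10^-4 = 1.433 × 10^-4 mol
[BrO3^-]_dilute = 1.433 × 10^-4 / 0.01963 = 0.007302 mol/L
[BrO3^-]_original = 0.007302 × 250.0/5.106 = 0.3575 mol/L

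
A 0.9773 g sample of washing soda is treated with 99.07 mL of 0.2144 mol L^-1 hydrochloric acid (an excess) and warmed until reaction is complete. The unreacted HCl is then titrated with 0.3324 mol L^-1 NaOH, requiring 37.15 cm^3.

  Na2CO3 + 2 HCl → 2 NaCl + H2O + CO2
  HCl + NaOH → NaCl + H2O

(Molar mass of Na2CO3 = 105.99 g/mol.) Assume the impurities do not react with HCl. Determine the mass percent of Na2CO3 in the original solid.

n(HCl) added = 0.09907 × 0.2144 = 0.02124 mol
n(NaOH) used in back-titration = 0.03715 × 0.3324 = 0.01235 mol
n(HCl) left over = 0.01235 mol (1:1 ratio)
n(HCl) consumed by analyte = 0.02124 − 0.01235 = 8.892 × 10^-3 mol
From the 1:2 ratio, n(Na2CO3) = 1/2 × 8.892 × 10^-3 = 4.446 × 10^-3 mol
mass of Na2CO3 = 4.446 × 10^-3 × 105.99 = 0.4712 g
% Na2CO3 = 0.4712 / 0.9773 × 100 = 48.22 %

48.22 %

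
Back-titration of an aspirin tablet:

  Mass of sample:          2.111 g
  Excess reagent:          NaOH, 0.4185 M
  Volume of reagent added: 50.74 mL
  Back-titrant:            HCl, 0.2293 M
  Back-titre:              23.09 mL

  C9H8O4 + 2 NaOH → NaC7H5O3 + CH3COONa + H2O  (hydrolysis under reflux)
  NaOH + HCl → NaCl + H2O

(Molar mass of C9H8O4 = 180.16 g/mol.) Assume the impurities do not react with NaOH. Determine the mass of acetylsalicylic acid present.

1.436 g

n(NaOH) added = 0.05074 × 0.4185 = 0.02123 mol
n(HCl) used in back-titration = 0.02309 × 0.2293 = 5.295 × 10^-3 mol
n(NaOH) left over = 5.295 × 10^-3 mol (1:1 ratio)
n(NaOH) consumed by analyte = 0.02123 − 5.295 × 10^-3 = 0.01594 mol
From the 1:2 ratio, n(C9H8O4) = 1/2 × 0.01594 = 7.970 × 10^-3 mol
mass of C9H8O4 = 7.970 × 10^-3 × 180.16 = 1.436 g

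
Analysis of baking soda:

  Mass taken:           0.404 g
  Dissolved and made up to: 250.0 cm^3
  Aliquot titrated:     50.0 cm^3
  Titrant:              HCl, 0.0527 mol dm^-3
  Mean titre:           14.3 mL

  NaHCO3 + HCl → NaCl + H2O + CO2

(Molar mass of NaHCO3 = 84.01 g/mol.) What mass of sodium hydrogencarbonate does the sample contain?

0.317 g

n(HCl) per titration = 0.0143 × 0.0527 = 7.54 × 10^-4 mol
n(NaHCO3) in each aliquot = 7.54 × 10^-4 mol (1:1 ratio)
n(NaHCO3) in the whole flask = 7.54 × 10^-4 × 250.0/50.0 = 3.77 × 10^-3 mol
mass of NaHCO3 = 3.77 × 10^-3 × 84.01 = 0.317 g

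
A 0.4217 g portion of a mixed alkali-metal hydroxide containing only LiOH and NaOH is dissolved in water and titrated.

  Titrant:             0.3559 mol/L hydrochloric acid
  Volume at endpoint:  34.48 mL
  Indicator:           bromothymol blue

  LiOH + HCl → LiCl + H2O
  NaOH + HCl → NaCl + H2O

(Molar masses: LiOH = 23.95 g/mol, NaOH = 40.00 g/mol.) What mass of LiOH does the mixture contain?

n(HCl) = 0.03448 × 0.3559 = 0.01227 mol
Let x = n(LiOH), y = n(NaOH).
Titrant: 1x + 1y = 0.01227;  mass: 23.95x + 40.00y = 0.4217
Solving, x = 4.309 × 10^-3 mol, y = 7.963 × 10^-3 mol
mass of LiOH = 4.309 × 10^-3 × 23.95 = 0.1032 g

0.1032 g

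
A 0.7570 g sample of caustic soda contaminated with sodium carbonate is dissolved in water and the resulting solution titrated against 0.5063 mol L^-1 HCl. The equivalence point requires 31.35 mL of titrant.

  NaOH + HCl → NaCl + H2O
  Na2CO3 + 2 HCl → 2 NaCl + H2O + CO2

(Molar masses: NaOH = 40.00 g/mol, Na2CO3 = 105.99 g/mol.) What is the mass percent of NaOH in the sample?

n(HCl) = 0.03135 × 0.5063 = 0.01587 mol
Let x = n(NaOH), y = n(Na2CO3).
Titrant: 1x + 2y = 0.01587;  mass: 40.00x + 105.99y = 0.7570
Solving, x = 6.477 × 10^-3 mol, y = 4.698 × 10^-3 mol
mass of NaOH = 6.477 × 10^-3 × 40.00 = 0.2591 g
% NaOH = 0.2591 / 0.7570 × 100 = 34.22 %

34.22 %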